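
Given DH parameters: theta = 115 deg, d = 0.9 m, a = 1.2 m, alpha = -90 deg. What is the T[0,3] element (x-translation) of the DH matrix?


T[0,3] = a * cos(theta)
= 1.2 * cos(115 deg)
= 1.2 * -0.4226
= -0.5071


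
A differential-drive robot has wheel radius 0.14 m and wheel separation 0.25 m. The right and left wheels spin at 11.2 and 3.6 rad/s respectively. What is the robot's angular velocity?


vR = r*wR = 0.14*11.2 = 1.568 m/s
vL = r*wL = 0.14*3.6 = 0.504 m/s
v = (vR+vL)/2 = 1.036 m/s
omega = (vR-vL)/L = 4.256 rad/s
angular velocity = 4.256 rad/s


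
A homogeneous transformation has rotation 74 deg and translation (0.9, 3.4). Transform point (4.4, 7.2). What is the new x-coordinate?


x' = cos(theta)*px - sin(theta)*py + tx
= 0.2756*4.4 - 0.9613*7.2 + 0.9
= -4.8083


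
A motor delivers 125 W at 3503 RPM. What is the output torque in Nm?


omega = 3503 * 2*pi/60 = 366.8333 rad/s
tau = P / omega = 125 / 366.8333
= 0.3408 Nm


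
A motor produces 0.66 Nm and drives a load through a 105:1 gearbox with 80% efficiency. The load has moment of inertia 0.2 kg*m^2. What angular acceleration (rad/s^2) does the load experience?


tau_out = tau_motor * N * eta
= 0.66 * 105 * 0.8 = 55.44 Nm
alpha = tau_out / I = 55.44 / 0.2
= 277.2 rad/s^2


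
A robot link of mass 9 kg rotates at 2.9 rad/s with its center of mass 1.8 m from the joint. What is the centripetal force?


F = m * omega^2 * r
= 9 * 2.9^2 * 1.8
= 9 * 8.41 * 1.8
= 136.242 N


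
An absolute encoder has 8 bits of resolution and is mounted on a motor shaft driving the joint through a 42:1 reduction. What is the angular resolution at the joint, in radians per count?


counts = 2^8 = 256
effective counts at joint = 256 * 42 = 10752
resolution = 2*pi / 10752
= 5.8437e-04 rad/count


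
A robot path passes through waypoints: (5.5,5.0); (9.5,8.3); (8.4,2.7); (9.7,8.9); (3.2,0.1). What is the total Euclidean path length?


Segment lengths:
  seg1 = sqrt((4.0)^2 + (3.3)^2) = 5.1856
  seg2 = sqrt((-1.1)^2 + (-5.6)^2) = 5.707
  seg3 = sqrt((1.3)^2 + (6.2)^2) = 6.3348
  seg4 = sqrt((-6.5)^2 + (-8.8)^2) = 10.9403
Total = 28.1677


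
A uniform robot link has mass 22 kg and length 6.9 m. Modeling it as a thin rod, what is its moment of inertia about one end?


I = (1/3) * m * L^2
= (1/3) * 22 * 6.9^2
= 0.333333 * 22 * 47.61
= 349.14 kg*m^2


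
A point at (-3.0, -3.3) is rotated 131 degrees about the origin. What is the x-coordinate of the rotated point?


x' = x*cos(theta) - y*sin(theta)
cos(131 deg) = -0.6561, sin(131 deg) = 0.7547
x' = -3.0 * -0.6561 - -3.3 * 0.7547
= 1.9682 - -2.4905
= 4.4587


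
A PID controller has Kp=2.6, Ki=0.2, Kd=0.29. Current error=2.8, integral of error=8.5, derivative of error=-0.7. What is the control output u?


u = Kp*e + Ki*int(e) + Kd*de/dt
= 2.6*2.8 + 0.2*8.5 + 0.29*(-0.7)
= 7.28 + 1.7 + -0.203
= 8.777


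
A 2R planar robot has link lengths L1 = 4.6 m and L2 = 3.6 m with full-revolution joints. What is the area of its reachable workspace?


r_max = L1 + L2 = 8.2 m
r_min = |L1 - L2| = 1.0 m
Area = pi*(r_max^2 - r_min^2)
= pi*(67.24 - 1.0)
= pi * 66.24
= 208.0991 m^2


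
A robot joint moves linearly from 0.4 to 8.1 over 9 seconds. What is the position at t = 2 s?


s = t/T = 2/9 = 0.2222
p(t) = p0 + (pf-p0)*s
= 0.4 + (8.1 - 0.4) * 0.2222
= 2.1111


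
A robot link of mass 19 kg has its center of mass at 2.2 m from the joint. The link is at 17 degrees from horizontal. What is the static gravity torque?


tau = m*g*L*cos(angle)
= 19 * 9.81 * 2.2 * cos(17 deg)
= 19 * 9.81 * 2.2 * 0.9563
= 392.1404 Nm


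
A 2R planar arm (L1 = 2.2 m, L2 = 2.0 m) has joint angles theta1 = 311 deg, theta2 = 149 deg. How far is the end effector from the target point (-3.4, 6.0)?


End effector via forward kinematics:
x = L1*cos(t1) + L2*cos(t1+t2) = 1.096
y = L1*sin(t1) + L2*sin(t1+t2) = 0.3093
Distance to target:
d = sqrt((-3.4 - 1.096)^2 + (6.0 - 0.3093)^2)
= sqrt(20.2143 + 32.3846)
= 7.2525 m


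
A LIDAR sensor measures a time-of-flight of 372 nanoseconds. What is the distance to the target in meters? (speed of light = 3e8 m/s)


tof = 372 ns = 3.72e-07 s
dist = c * tof / 2
= 3e8 * 3.72e-07 / 2
= 55.8 m


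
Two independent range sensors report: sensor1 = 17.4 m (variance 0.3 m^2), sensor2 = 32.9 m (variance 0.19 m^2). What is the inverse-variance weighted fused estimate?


w1 = (1/var1) / (1/var1 + 1/var2)
   = 3.3333 / (3.3333 + 5.2632) = 0.3878
w2 = 1 - w1 = 0.6122
fused = w1*s1 + w2*s2 = 6.7469 + 20.1429
= 26.8898 m


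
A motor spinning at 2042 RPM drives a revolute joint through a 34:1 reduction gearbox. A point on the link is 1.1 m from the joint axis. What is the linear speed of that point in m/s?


omega_motor = 2042 * 2*pi/60 = 213.8377 rad/s
omega_joint = omega_motor / 34 = 6.2893 rad/s
v = omega_joint * r = 6.2893 * 1.1
= 6.9183 m/s


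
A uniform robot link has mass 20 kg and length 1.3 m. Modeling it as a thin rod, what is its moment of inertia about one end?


I = (1/3) * m * L^2
= (1/3) * 20 * 1.3^2
= 0.333333 * 20 * 1.69
= 11.2667 kg*m^2


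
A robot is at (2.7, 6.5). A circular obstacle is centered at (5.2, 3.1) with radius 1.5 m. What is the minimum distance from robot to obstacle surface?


center_dist = sqrt((2.7-5.2)^2 + (6.5-3.1)^2)
= sqrt(6.25 + 11.56)
= 4.2202
min_dist = center_dist - radius = 4.2202 - 1.5 = 2.7202 m


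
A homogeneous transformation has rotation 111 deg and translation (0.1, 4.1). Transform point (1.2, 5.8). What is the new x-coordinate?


x' = cos(theta)*px - sin(theta)*py + tx
= -0.3584*1.2 - 0.9336*5.8 + 0.1
= -5.7448


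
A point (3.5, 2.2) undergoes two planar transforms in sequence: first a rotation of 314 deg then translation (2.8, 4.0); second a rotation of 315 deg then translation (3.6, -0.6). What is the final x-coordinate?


After transform 1:
x1 = cos(314)*3.5 - sin(314)*2.2 + 2.8 = 6.8139
y1 = sin(314)*3.5 + cos(314)*2.2 + 4.0 = 3.0106
After transform 2:
x2 = cos(315)*6.8139 - sin(315)*3.0106 + 3.6
= 10.5469


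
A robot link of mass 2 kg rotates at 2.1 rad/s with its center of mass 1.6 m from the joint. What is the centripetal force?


F = m * omega^2 * r
= 2 * 2.1^2 * 1.6
= 2 * 4.41 * 1.6
= 14.112 N


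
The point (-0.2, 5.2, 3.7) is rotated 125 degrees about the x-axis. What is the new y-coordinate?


Rotation about x-axis: y' = y*cos(theta) - z*sin(theta)
= 5.2 * -0.5736 - 3.7 * 0.8192
= -6.0135


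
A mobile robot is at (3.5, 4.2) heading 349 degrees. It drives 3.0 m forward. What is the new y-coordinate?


y_new = y0 + d*sin(theta)
= 4.2 + 3.0*sin(349)
= 4.2 + -0.5724
= 3.6276


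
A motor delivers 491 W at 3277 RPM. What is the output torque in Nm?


omega = 3277 * 2*pi/60 = 343.1666 rad/s
tau = P / omega = 491 / 343.1666
= 1.4308 Nm


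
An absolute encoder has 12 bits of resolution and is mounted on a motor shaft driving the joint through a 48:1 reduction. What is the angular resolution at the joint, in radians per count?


counts = 2^12 = 4096
effective counts at joint = 4096 * 48 = 196608
resolution = 2*pi / 196608
= 3.1958e-05 rad/count


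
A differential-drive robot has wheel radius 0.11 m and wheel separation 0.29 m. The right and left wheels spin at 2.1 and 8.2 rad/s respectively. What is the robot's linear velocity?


vR = r*wR = 0.11*2.1 = 0.231 m/s
vL = r*wL = 0.11*8.2 = 0.902 m/s
v = (vR+vL)/2 = 0.5665 m/s
omega = (vR-vL)/L = -2.3138 rad/s
linear velocity = 0.5665 m/s


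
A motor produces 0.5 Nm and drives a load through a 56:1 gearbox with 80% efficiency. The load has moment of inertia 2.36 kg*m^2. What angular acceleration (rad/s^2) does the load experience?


tau_out = tau_motor * N * eta
= 0.5 * 56 * 0.8 = 22.4 Nm
alpha = tau_out / I = 22.4 / 2.36
= 9.4915 rad/s^2


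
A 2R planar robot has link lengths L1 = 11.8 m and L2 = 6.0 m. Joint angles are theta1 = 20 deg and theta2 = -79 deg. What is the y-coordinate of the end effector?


Convert angles to radians: theta1 = 0.3491, theta2 = -1.3788
y = L1*sin(theta1) + L2*sin(theta1+theta2)
y = 4.0358 + -5.143
y = -1.1072


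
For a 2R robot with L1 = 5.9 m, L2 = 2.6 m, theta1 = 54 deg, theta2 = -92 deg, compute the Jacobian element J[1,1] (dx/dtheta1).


J[1,1] = -L1*sin(t1) - L2*sin(t1+t2)
= -5.9*sin(54) - 2.6*sin(-38)
= -3.1725


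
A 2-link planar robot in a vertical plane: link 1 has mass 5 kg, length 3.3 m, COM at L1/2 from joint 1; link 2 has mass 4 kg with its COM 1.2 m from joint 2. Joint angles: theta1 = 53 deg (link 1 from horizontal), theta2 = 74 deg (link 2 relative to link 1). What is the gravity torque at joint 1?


Horizontal distance from joint 1 to link-1 COM:
  x_c1 = (L1/2)*cos(t1) = 1.65 * 0.6018 = 0.993 m
Horizontal distance from joint 1 to link-2 COM:
  x_c2 = L1*cos(t1) + Lc2*cos(t1+t2)
       = 3.3*0.6018 + 1.2*-0.6018 = 1.2638 m
tau1 = m1*g*x_c1 + m2*g*x_c2
     = 5*9.81*0.993 + 4*9.81*1.2638
     = 48.7064 + 49.592
     = 98.2984 Nm


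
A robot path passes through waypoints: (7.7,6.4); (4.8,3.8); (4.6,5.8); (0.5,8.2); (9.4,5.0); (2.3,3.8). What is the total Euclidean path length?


Segment lengths:
  seg1 = sqrt((-2.9)^2 + (-2.6)^2) = 3.8949
  seg2 = sqrt((-0.2)^2 + (2.0)^2) = 2.01
  seg3 = sqrt((-4.1)^2 + (2.4)^2) = 4.7508
  seg4 = sqrt((8.9)^2 + (-3.2)^2) = 9.4578
  seg5 = sqrt((-7.1)^2 + (-1.2)^2) = 7.2007
Total = 27.3141


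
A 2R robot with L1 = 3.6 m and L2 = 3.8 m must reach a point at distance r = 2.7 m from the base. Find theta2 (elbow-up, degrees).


cos(theta2) = (r^2 - L1^2 - L2^2) / (2*L1*L2)
cos(theta2) = (7.29 - 12.96 - 14.44) / 27.36
cos(theta2) = -0.735015
theta2 = 137.3085 degrees


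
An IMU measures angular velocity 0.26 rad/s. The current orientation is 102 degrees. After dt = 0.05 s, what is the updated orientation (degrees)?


delta_theta = w * dt = 0.26 * 0.05 = 0.013 rad
= 0.7448 deg
theta_new = 102 + 0.7448 = 102.7448 deg


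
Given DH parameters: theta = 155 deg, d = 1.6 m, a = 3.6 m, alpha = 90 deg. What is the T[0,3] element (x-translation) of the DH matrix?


T[0,3] = a * cos(theta)
= 3.6 * cos(155 deg)
= 3.6 * -0.9063
= -3.2627


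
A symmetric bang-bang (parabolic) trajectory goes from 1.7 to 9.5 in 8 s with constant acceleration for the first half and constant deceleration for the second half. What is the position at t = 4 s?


Symmetric rest-to-rest: each phase covers (pf-p0)/2 in time T/2. 0.5*a*(T/2)^2 = (pf-p0)/2 => a = 4*(pf-p0)/T^2
a = 4*(9.5-1.7)/8^2 = 0.4875
t = 4 is in the acceleration phase (t <= T/2).
p = p0 + 0.5*a*t^2 = 1.7 + 0.5*0.4875*4^2
= 5.6


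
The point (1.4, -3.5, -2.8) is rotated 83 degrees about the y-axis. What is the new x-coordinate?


Rotation about y-axis: x' = x*cos(theta) + z*sin(theta)
= 1.4 * 0.1219 + -2.8 * 0.9925
= -2.6085


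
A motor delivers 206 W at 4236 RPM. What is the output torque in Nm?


omega = 4236 * 2*pi/60 = 443.5929 rad/s
tau = P / omega = 206 / 443.5929
= 0.4644 Nm


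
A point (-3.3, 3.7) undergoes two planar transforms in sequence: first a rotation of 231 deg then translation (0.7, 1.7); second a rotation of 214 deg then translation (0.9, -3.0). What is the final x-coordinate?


After transform 1:
x1 = cos(231)*-3.3 - sin(231)*3.7 + 0.7 = 5.6522
y1 = sin(231)*-3.3 + cos(231)*3.7 + 1.7 = 1.9361
After transform 2:
x2 = cos(214)*5.6522 - sin(214)*1.9361 + 0.9
= -2.7032


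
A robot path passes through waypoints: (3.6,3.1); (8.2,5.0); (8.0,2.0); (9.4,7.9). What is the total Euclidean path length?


Segment lengths:
  seg1 = sqrt((4.6)^2 + (1.9)^2) = 4.9769
  seg2 = sqrt((-0.2)^2 + (-3.0)^2) = 3.0067
  seg3 = sqrt((1.4)^2 + (5.9)^2) = 6.0638
Total = 14.0474


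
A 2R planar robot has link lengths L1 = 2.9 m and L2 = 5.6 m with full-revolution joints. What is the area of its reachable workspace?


r_max = L1 + L2 = 8.5 m
r_min = |L1 - L2| = 2.7 m
Area = pi*(r_max^2 - r_min^2)
= pi*(72.25 - 7.29)
= pi * 64.96
= 204.0779 m^2


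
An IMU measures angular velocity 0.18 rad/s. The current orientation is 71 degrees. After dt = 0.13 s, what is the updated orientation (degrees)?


delta_theta = w * dt = 0.18 * 0.13 = 0.0234 rad
= 1.3407 deg
theta_new = 71 + 1.3407 = 72.3407 deg


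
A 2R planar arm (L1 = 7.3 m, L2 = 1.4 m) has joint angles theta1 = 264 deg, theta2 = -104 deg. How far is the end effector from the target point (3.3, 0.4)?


End effector via forward kinematics:
x = L1*cos(t1) + L2*cos(t1+t2) = -2.0786
y = L1*sin(t1) + L2*sin(t1+t2) = -6.7812
Distance to target:
d = sqrt((3.3 - -2.0786)^2 + (0.4 - -6.7812)^2)
= sqrt(28.9296 + 51.5694)
= 8.9721 m


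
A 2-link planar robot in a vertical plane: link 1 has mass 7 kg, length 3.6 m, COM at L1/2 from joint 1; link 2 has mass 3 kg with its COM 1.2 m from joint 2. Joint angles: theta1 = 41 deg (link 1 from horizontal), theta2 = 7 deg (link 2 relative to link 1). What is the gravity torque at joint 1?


Horizontal distance from joint 1 to link-1 COM:
  x_c1 = (L1/2)*cos(t1) = 1.8 * 0.7547 = 1.3585 m
Horizontal distance from joint 1 to link-2 COM:
  x_c2 = L1*cos(t1) + Lc2*cos(t1+t2)
       = 3.6*0.7547 + 1.2*0.6691 = 3.5199 m
tau1 = m1*g*x_c1 + m2*g*x_c2
     = 7*9.81*1.3585 + 3*9.81*3.5199
     = 93.2866 + 103.591
     = 196.8776 Nm


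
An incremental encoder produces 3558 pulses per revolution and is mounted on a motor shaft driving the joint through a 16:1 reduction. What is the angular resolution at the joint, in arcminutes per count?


counts per rev = 3558
effective counts at joint = 3558 * 16 = 56928
resolution = 360*60 / 56928
= 0.3794 arcmin/count


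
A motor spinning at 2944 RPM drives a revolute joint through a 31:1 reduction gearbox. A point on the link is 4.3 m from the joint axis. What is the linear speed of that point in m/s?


omega_motor = 2944 * 2*pi/60 = 308.295 rad/s
omega_joint = omega_motor / 31 = 9.945 rad/s
v = omega_joint * r = 9.945 * 4.3
= 42.7635 m/s


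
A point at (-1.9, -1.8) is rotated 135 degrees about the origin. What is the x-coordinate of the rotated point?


x' = x*cos(theta) - y*sin(theta)
cos(135 deg) = -0.7071, sin(135 deg) = 0.7071
x' = -1.9 * -0.7071 - -1.8 * 0.7071
= 1.3435 - -1.2728
= 2.6163


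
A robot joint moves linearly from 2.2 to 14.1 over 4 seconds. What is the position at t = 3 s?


s = t/T = 3/4 = 0.75
p(t) = p0 + (pf-p0)*s
= 2.2 + (14.1 - 2.2) * 0.75
= 11.125


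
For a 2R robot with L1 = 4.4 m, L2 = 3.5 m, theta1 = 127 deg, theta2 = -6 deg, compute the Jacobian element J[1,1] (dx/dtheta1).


J[1,1] = -L1*sin(t1) - L2*sin(t1+t2)
= -4.4*sin(127) - 3.5*sin(121)
= -6.5141


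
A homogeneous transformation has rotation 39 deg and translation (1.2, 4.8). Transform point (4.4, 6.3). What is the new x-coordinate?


x' = cos(theta)*px - sin(theta)*py + tx
= 0.7771*4.4 - 0.6293*6.3 + 1.2
= 0.6547


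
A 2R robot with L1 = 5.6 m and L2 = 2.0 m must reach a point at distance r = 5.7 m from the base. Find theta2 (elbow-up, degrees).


cos(theta2) = (r^2 - L1^2 - L2^2) / (2*L1*L2)
cos(theta2) = (32.49 - 31.36 - 4.0) / 22.4
cos(theta2) = -0.128125
theta2 = 97.3613 degrees


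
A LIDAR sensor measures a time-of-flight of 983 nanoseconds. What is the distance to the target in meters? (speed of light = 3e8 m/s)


tof = 983 ns = 9.83e-07 s
dist = c * tof / 2
= 3e8 * 9.83e-07 / 2
= 147.45 m


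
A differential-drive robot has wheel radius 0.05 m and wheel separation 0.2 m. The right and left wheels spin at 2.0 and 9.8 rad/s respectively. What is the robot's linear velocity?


vR = r*wR = 0.05*2.0 = 0.1 m/s
vL = r*wL = 0.05*9.8 = 0.49 m/s
v = (vR+vL)/2 = 0.295 m/s
omega = (vR-vL)/L = -1.95 rad/s
linear velocity = 0.295 m/s


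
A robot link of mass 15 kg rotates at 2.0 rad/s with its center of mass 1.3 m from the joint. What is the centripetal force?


F = m * omega^2 * r
= 15 * 2.0^2 * 1.3
= 15 * 4.0 * 1.3
= 78.0 N


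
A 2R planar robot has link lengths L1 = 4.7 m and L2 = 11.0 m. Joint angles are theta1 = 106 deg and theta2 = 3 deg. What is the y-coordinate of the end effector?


Convert angles to radians: theta1 = 1.85, theta2 = 0.0524
y = L1*sin(theta1) + L2*sin(theta1+theta2)
y = 4.5179 + 10.4007
y = 14.9186


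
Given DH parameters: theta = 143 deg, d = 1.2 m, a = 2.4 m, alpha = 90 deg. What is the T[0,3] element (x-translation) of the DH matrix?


T[0,3] = a * cos(theta)
= 2.4 * cos(143 deg)
= 2.4 * -0.7986
= -1.9167


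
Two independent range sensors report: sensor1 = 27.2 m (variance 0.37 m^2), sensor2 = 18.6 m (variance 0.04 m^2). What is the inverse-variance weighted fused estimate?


w1 = (1/var1) / (1/var1 + 1/var2)
   = 2.7027 / (2.7027 + 25.0) = 0.0976
w2 = 1 - w1 = 0.9024
fused = w1*s1 + w2*s2 = 2.6537 + 16.7854
= 19.439 m


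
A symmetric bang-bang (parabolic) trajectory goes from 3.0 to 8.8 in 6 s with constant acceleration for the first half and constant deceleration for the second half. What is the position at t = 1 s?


Symmetric rest-to-rest: each phase covers (pf-p0)/2 in time T/2. 0.5*a*(T/2)^2 = (pf-p0)/2 => a = 4*(pf-p0)/T^2
a = 4*(8.8-3.0)/6^2 = 0.6444
t = 1 is in the acceleration phase (t <= T/2).
p = p0 + 0.5*a*t^2 = 3.0 + 0.5*0.6444*1^2
= 3.3222


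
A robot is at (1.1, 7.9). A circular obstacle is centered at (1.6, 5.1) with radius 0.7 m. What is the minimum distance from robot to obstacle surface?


center_dist = sqrt((1.1-1.6)^2 + (7.9-5.1)^2)
= sqrt(0.25 + 7.84)
= 2.8443
min_dist = center_dist - radius = 2.8443 - 0.7 = 2.1443 m


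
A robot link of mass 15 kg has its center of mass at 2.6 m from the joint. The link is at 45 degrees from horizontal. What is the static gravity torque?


tau = m*g*L*cos(angle)
= 15 * 9.81 * 2.6 * cos(45 deg)
= 15 * 9.81 * 2.6 * 0.7071
= 270.532 Nm


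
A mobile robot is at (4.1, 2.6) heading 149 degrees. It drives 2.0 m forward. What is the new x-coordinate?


x_new = x0 + d*cos(theta)
= 4.1 + 2.0*cos(149)
= 4.1 + -1.7143
= 2.3857


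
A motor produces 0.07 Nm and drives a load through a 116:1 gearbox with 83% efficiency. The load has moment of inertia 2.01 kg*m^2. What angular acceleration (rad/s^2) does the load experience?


tau_out = tau_motor * N * eta
= 0.07 * 116 * 0.83 = 6.7396 Nm
alpha = tau_out / I = 6.7396 / 2.01
= 3.353 rad/s^2


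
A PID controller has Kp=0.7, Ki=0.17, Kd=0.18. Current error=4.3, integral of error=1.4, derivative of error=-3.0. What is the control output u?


u = Kp*e + Ki*int(e) + Kd*de/dt
= 0.7*4.3 + 0.17*1.4 + 0.18*(-3.0)
= 3.01 + 0.238 + -0.54
= 2.708


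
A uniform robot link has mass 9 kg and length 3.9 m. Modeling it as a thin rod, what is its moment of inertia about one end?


I = (1/3) * m * L^2
= (1/3) * 9 * 3.9^2
= 0.333333 * 9 * 15.21
= 45.63 kg*m^2


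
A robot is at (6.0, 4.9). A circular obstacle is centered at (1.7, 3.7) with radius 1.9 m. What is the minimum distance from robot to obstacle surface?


center_dist = sqrt((6.0-1.7)^2 + (4.9-3.7)^2)
= sqrt(18.49 + 1.44)
= 4.4643
min_dist = center_dist - radius = 4.4643 - 1.9 = 2.5643 m


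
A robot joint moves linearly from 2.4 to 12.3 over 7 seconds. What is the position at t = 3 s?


s = t/T = 3/7 = 0.4286
p(t) = p0 + (pf-p0)*s
= 2.4 + (12.3 - 2.4) * 0.4286
= 6.6429


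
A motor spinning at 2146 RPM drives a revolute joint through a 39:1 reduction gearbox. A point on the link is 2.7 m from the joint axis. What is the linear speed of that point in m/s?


omega_motor = 2146 * 2*pi/60 = 224.7286 rad/s
omega_joint = omega_motor / 39 = 5.7623 rad/s
v = omega_joint * r = 5.7623 * 2.7
= 15.5581 m/s


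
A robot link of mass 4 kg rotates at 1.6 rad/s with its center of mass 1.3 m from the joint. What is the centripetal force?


F = m * omega^2 * r
= 4 * 1.6^2 * 1.3
= 4 * 2.56 * 1.3
= 13.312 N


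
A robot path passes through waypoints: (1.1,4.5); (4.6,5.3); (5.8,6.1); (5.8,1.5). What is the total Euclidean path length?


Segment lengths:
  seg1 = sqrt((3.5)^2 + (0.8)^2) = 3.5903
  seg2 = sqrt((1.2)^2 + (0.8)^2) = 1.4422
  seg3 = sqrt((0.0)^2 + (-4.6)^2) = 4.6
Total = 9.6325


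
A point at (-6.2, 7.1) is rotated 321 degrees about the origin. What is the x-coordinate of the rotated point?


x' = x*cos(theta) - y*sin(theta)
cos(321 deg) = 0.7771, sin(321 deg) = -0.6293
x' = -6.2 * 0.7771 - 7.1 * -0.6293
= -4.8183 - -4.4682
= -0.3501


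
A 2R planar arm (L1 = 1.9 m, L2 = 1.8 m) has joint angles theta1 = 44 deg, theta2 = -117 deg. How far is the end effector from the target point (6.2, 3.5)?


End effector via forward kinematics:
x = L1*cos(t1) + L2*cos(t1+t2) = 1.893
y = L1*sin(t1) + L2*sin(t1+t2) = -0.4015
Distance to target:
d = sqrt((6.2 - 1.893)^2 + (3.5 - -0.4015)^2)
= sqrt(18.5501 + 15.2217)
= 5.8114 m


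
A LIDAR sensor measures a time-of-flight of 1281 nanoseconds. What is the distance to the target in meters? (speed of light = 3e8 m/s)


tof = 1281 ns = 1.281e-06 s
dist = c * tof / 2
= 3e8 * 1.281e-06 / 2
= 192.15 m


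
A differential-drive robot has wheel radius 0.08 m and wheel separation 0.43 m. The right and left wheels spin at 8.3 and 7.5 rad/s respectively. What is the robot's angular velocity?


vR = r*wR = 0.08*8.3 = 0.664 m/s
vL = r*wL = 0.08*7.5 = 0.6 m/s
v = (vR+vL)/2 = 0.632 m/s
omega = (vR-vL)/L = 0.1488 rad/s
angular velocity = 0.1488 rad/s


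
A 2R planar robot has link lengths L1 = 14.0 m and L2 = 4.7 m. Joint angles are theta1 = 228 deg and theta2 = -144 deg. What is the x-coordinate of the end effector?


Convert angles to radians: theta1 = 3.9794, theta2 = -2.5133
x = L1*cos(theta1) + L2*cos(theta1+theta2)
x = -9.3678 + 0.4913
x = -8.8765


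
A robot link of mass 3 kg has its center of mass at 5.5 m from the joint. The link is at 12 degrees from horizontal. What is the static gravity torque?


tau = m*g*L*cos(angle)
= 3 * 9.81 * 5.5 * cos(12 deg)
= 3 * 9.81 * 5.5 * 0.9781
= 158.3279 Nm


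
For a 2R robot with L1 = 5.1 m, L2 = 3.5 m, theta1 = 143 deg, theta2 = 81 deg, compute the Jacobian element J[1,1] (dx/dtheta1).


J[1,1] = -L1*sin(t1) - L2*sin(t1+t2)
= -5.1*sin(143) - 3.5*sin(224)
= -0.638


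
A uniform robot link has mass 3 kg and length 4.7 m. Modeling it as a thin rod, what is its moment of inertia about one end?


I = (1/3) * m * L^2
= (1/3) * 3 * 4.7^2
= 0.333333 * 3 * 22.09
= 22.09 kg*m^2


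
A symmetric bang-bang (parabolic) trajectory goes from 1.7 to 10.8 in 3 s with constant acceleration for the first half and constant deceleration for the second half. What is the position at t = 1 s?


Symmetric rest-to-rest: each phase covers (pf-p0)/2 in time T/2. 0.5*a*(T/2)^2 = (pf-p0)/2 => a = 4*(pf-p0)/T^2
a = 4*(10.8-1.7)/3^2 = 4.0444
t = 1 is in the acceleration phase (t <= T/2).
p = p0 + 0.5*a*t^2 = 1.7 + 0.5*4.0444*1^2
= 3.7222


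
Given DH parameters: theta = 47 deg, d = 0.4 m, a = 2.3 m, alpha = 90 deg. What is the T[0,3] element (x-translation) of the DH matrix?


T[0,3] = a * cos(theta)
= 2.3 * cos(47 deg)
= 2.3 * 0.682
= 1.5686


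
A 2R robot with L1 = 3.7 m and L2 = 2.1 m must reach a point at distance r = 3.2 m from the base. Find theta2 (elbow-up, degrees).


cos(theta2) = (r^2 - L1^2 - L2^2) / (2*L1*L2)
cos(theta2) = (10.24 - 13.69 - 4.41) / 15.54
cos(theta2) = -0.505792
theta2 = 120.3839 degrees


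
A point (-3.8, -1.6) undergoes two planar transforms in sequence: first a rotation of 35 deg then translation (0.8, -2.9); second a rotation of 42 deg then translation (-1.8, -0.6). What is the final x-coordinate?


After transform 1:
x1 = cos(35)*-3.8 - sin(35)*-1.6 + 0.8 = -1.3951
y1 = sin(35)*-3.8 + cos(35)*-1.6 + -2.9 = -6.3902
After transform 2:
x2 = cos(42)*-1.3951 - sin(42)*-6.3902 + -1.8
= 1.4392


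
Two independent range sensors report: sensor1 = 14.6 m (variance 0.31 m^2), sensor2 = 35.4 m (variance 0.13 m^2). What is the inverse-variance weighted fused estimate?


w1 = (1/var1) / (1/var1 + 1/var2)
   = 3.2258 / (3.2258 + 7.6923) = 0.2955
w2 = 1 - w1 = 0.7045
fused = w1*s1 + w2*s2 = 4.3136 + 24.9409
= 29.2545 m


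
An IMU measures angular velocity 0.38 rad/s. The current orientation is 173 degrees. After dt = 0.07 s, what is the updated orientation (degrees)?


delta_theta = w * dt = 0.38 * 0.07 = 0.0266 rad
= 1.5241 deg
theta_new = 173 + 1.5241 = 174.5241 deg


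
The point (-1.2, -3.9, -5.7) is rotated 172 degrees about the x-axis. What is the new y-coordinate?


Rotation about x-axis: y' = y*cos(theta) - z*sin(theta)
= -3.9 * -0.9903 - -5.7 * 0.1392
= 4.6553


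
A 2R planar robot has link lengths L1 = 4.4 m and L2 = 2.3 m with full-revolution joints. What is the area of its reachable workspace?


r_max = L1 + L2 = 6.7 m
r_min = |L1 - L2| = 2.1 m
Area = pi*(r_max^2 - r_min^2)
= pi*(44.89 - 4.41)
= pi * 40.48
= 127.1717 m^2


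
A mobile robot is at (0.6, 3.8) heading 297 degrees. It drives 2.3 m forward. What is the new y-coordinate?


y_new = y0 + d*sin(theta)
= 3.8 + 2.3*sin(297)
= 3.8 + -2.0493
= 1.7507


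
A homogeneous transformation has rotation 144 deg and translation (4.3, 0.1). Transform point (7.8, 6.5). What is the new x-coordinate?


x' = cos(theta)*px - sin(theta)*py + tx
= -0.809*7.8 - 0.5878*6.5 + 4.3
= -5.8309


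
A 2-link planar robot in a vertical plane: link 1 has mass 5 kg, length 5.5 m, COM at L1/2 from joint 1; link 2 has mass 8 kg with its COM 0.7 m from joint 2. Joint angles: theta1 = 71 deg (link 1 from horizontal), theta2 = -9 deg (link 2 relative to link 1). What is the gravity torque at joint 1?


Horizontal distance from joint 1 to link-1 COM:
  x_c1 = (L1/2)*cos(t1) = 2.75 * 0.3256 = 0.8953 m
Horizontal distance from joint 1 to link-2 COM:
  x_c2 = L1*cos(t1) + Lc2*cos(t1+t2)
       = 5.5*0.3256 + 0.7*0.4695 = 2.1193 m
tau1 = m1*g*x_c1 + m2*g*x_c2
     = 5*9.81*0.8953 + 8*9.81*2.1193
     = 43.9151 + 166.3191
     = 210.2342 Nm


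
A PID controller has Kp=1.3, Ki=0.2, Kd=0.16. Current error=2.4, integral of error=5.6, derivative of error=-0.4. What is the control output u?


u = Kp*e + Ki*int(e) + Kd*de/dt
= 1.3*2.4 + 0.2*5.6 + 0.16*(-0.4)
= 3.12 + 1.12 + -0.064
= 4.176


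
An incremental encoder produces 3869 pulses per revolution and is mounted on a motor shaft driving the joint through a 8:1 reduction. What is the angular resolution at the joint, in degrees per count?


counts per rev = 3869
effective counts at joint = 3869 * 8 = 30952
resolution = 360 / 30952
= 0.0116 deg/count


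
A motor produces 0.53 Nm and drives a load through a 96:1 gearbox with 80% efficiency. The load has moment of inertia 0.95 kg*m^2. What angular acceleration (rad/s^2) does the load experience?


tau_out = tau_motor * N * eta
= 0.53 * 96 * 0.8 = 40.704 Nm
alpha = tau_out / I = 40.704 / 0.95
= 42.8463 rad/s^2


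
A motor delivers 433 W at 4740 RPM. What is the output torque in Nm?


omega = 4740 * 2*pi/60 = 496.3716 rad/s
tau = P / omega = 433 / 496.3716
= 0.8723 Nm


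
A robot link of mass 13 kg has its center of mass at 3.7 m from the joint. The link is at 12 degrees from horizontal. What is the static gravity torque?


tau = m*g*L*cos(angle)
= 13 * 9.81 * 3.7 * cos(12 deg)
= 13 * 9.81 * 3.7 * 0.9781
= 461.5497 Nm


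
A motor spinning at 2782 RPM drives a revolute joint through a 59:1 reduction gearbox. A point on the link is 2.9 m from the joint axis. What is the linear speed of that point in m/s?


omega_motor = 2782 * 2*pi/60 = 291.3304 rad/s
omega_joint = omega_motor / 59 = 4.9378 rad/s
v = omega_joint * r = 4.9378 * 2.9
= 14.3196 m/s


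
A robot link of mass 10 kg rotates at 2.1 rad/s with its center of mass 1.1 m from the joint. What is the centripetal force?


F = m * omega^2 * r
= 10 * 2.1^2 * 1.1
= 10 * 4.41 * 1.1
= 48.51 N


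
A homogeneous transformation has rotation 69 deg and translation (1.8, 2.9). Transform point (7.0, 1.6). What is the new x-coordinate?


x' = cos(theta)*px - sin(theta)*py + tx
= 0.3584*7.0 - 0.9336*1.6 + 1.8
= 2.8148


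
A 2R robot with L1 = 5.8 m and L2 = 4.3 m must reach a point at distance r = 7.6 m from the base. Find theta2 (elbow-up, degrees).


cos(theta2) = (r^2 - L1^2 - L2^2) / (2*L1*L2)
cos(theta2) = (57.76 - 33.64 - 18.49) / 49.88
cos(theta2) = 0.112871
theta2 = 83.5192 degrees


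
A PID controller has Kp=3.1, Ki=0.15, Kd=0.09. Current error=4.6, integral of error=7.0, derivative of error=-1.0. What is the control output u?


u = Kp*e + Ki*int(e) + Kd*de/dt
= 3.1*4.6 + 0.15*7.0 + 0.09*(-1.0)
= 14.26 + 1.05 + -0.09
= 15.22


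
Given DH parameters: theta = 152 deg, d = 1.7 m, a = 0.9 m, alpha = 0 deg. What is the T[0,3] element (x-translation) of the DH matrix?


T[0,3] = a * cos(theta)
= 0.9 * cos(152 deg)
= 0.9 * -0.8829
= -0.7947


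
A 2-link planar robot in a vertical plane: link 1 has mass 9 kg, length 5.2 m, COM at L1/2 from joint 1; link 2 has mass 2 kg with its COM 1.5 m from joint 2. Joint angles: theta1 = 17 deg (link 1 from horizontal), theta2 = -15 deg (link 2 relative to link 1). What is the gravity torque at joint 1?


Horizontal distance from joint 1 to link-1 COM:
  x_c1 = (L1/2)*cos(t1) = 2.6 * 0.9563 = 2.4864 m
Horizontal distance from joint 1 to link-2 COM:
  x_c2 = L1*cos(t1) + Lc2*cos(t1+t2)
       = 5.2*0.9563 + 1.5*0.9994 = 6.4719 m
tau1 = m1*g*x_c1 + m2*g*x_c2
     = 9*9.81*2.4864 + 2*9.81*6.4719
     = 219.5236 + 126.9781
     = 346.5017 Nm


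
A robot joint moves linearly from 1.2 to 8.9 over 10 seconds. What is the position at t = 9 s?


s = t/T = 9/10 = 0.9
p(t) = p0 + (pf-p0)*s
= 1.2 + (8.9 - 1.2) * 0.9
= 8.13


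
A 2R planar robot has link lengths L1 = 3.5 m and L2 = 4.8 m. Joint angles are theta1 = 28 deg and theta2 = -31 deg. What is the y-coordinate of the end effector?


Convert angles to radians: theta1 = 0.4887, theta2 = -0.5411
y = L1*sin(theta1) + L2*sin(theta1+theta2)
y = 1.6432 + -0.2512
y = 1.3919


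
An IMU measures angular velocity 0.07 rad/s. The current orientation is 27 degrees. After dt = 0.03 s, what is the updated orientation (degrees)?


delta_theta = w * dt = 0.07 * 0.03 = 0.0021 rad
= 0.1203 deg
theta_new = 27 + 0.1203 = 27.1203 deg


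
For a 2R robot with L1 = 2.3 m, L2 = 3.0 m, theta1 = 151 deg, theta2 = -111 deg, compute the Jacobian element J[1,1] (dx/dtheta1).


J[1,1] = -L1*sin(t1) - L2*sin(t1+t2)
= -2.3*sin(151) - 3.0*sin(40)
= -3.0434


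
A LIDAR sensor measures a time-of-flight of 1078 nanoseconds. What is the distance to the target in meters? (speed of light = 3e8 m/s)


tof = 1078 ns = 1.078e-06 s
dist = c * tof / 2
= 3e8 * 1.078e-06 / 2
= 161.7 m


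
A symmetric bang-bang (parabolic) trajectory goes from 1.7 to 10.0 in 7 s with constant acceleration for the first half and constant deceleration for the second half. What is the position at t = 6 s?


Symmetric rest-to-rest: each phase covers (pf-p0)/2 in time T/2. 0.5*a*(T/2)^2 = (pf-p0)/2 => a = 4*(pf-p0)/T^2
a = 4*(10.0-1.7)/7^2 = 0.6776
t = 6 is in the deceleration phase (t > T/2).
p = pf - 0.5*a*(T-t)^2 = 10.0 - 0.5*0.6776*1^2
= 9.6612


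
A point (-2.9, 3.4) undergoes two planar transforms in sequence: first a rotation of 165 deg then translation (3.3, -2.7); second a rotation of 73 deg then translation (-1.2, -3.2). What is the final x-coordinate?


After transform 1:
x1 = cos(165)*-2.9 - sin(165)*3.4 + 3.3 = 5.2212
y1 = sin(165)*-2.9 + cos(165)*3.4 + -2.7 = -6.7347
After transform 2:
x2 = cos(73)*5.2212 - sin(73)*-6.7347 + -1.2
= 6.767


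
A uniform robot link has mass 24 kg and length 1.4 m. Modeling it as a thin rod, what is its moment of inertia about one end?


I = (1/3) * m * L^2
= (1/3) * 24 * 1.4^2
= 0.333333 * 24 * 1.96
= 15.68 kg*m^2


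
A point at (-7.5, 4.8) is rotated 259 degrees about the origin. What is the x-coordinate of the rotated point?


x' = x*cos(theta) - y*sin(theta)
cos(259 deg) = -0.1908, sin(259 deg) = -0.9816
x' = -7.5 * -0.1908 - 4.8 * -0.9816
= 1.4311 - -4.7118
= 6.1429


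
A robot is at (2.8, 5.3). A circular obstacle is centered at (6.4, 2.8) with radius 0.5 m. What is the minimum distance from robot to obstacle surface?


center_dist = sqrt((2.8-6.4)^2 + (5.3-2.8)^2)
= sqrt(12.96 + 6.25)
= 4.3829
min_dist = center_dist - radius = 4.3829 - 0.5 = 3.8829 m


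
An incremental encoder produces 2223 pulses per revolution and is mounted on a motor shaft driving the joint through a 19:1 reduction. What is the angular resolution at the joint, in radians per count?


counts per rev = 2223
effective counts at joint = 2223 * 19 = 42237
resolution = 2*pi / 42237
= 1.4876e-04 rad/count


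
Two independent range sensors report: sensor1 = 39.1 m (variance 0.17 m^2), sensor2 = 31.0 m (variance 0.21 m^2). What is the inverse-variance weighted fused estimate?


w1 = (1/var1) / (1/var1 + 1/var2)
   = 5.8824 / (5.8824 + 4.7619) = 0.5526
w2 = 1 - w1 = 0.4474
fused = w1*s1 + w2*s2 = 21.6079 + 13.8684
= 35.4763 m


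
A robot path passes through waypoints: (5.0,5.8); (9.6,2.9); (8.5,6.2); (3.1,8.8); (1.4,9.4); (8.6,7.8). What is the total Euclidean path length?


Segment lengths:
  seg1 = sqrt((4.6)^2 + (-2.9)^2) = 5.4378
  seg2 = sqrt((-1.1)^2 + (3.3)^2) = 3.4785
  seg3 = sqrt((-5.4)^2 + (2.6)^2) = 5.9933
  seg4 = sqrt((-1.7)^2 + (0.6)^2) = 1.8028
  seg5 = sqrt((7.2)^2 + (-1.6)^2) = 7.3756
Total = 24.0881


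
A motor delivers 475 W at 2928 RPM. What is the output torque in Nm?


omega = 2928 * 2*pi/60 = 306.6194 rad/s
tau = P / omega = 475 / 306.6194
= 1.5492 Nm


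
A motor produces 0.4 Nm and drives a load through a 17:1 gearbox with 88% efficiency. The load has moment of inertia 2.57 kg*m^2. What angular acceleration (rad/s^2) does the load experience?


tau_out = tau_motor * N * eta
= 0.4 * 17 * 0.88 = 5.984 Nm
alpha = tau_out / I = 5.984 / 2.57
= 2.3284 rad/s^2


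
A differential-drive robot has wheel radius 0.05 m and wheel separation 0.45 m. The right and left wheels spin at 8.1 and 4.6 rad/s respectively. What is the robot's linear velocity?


vR = r*wR = 0.05*8.1 = 0.405 m/s
vL = r*wL = 0.05*4.6 = 0.23 m/s
v = (vR+vL)/2 = 0.3175 m/s
omega = (vR-vL)/L = 0.3889 rad/s
linear velocity = 0.3175 m/s


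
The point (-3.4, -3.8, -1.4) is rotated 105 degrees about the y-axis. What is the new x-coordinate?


Rotation about y-axis: x' = x*cos(theta) + z*sin(theta)
= -3.4 * -0.2588 + -1.4 * 0.9659
= -0.4723


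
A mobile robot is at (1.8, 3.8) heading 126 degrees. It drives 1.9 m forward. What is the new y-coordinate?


y_new = y0 + d*sin(theta)
= 3.8 + 1.9*sin(126)
= 3.8 + 1.5371
= 5.3371


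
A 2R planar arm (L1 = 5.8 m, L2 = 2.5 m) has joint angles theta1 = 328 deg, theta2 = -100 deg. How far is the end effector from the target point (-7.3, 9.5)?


End effector via forward kinematics:
x = L1*cos(t1) + L2*cos(t1+t2) = 3.2459
y = L1*sin(t1) + L2*sin(t1+t2) = -4.9314
Distance to target:
d = sqrt((-7.3 - 3.2459)^2 + (9.5 - -4.9314)^2)
= sqrt(111.215 + 208.2651)
= 17.874 m


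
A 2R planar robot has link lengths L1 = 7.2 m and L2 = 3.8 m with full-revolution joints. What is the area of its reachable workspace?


r_max = L1 + L2 = 11.0 m
r_min = |L1 - L2| = 3.4 m
Area = pi*(r_max^2 - r_min^2)
= pi*(121.0 - 11.56)
= pi * 109.44
= 343.8159 m^2


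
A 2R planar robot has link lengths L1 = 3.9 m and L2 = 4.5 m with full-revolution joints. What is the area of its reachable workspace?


r_max = L1 + L2 = 8.4 m
r_min = |L1 - L2| = 0.6 m
Area = pi*(r_max^2 - r_min^2)
= pi*(70.56 - 0.36)
= pi * 70.2
= 220.5398 m^2


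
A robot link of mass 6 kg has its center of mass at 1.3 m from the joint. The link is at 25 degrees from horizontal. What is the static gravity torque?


tau = m*g*L*cos(angle)
= 6 * 9.81 * 1.3 * cos(25 deg)
= 6 * 9.81 * 1.3 * 0.9063
= 69.3489 Nm


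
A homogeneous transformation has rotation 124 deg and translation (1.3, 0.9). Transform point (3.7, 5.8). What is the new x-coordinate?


x' = cos(theta)*px - sin(theta)*py + tx
= -0.5592*3.7 - 0.829*5.8 + 1.3
= -5.5774


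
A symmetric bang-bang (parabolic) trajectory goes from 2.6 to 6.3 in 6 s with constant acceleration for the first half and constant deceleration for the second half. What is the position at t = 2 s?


Symmetric rest-to-rest: each phase covers (pf-p0)/2 in time T/2. 0.5*a*(T/2)^2 = (pf-p0)/2 => a = 4*(pf-p0)/T^2
a = 4*(6.3-2.6)/6^2 = 0.4111
t = 2 is in the acceleration phase (t <= T/2).
p = p0 + 0.5*a*t^2 = 2.6 + 0.5*0.4111*2^2
= 3.4222


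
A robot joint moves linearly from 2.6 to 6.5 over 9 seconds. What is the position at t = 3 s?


s = t/T = 3/9 = 0.3333
p(t) = p0 + (pf-p0)*s
= 2.6 + (6.5 - 2.6) * 0.3333
= 3.9


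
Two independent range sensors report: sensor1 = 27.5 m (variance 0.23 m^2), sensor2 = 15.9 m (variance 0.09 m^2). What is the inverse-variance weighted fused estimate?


w1 = (1/var1) / (1/var1 + 1/var2)
   = 4.3478 / (4.3478 + 11.1111) = 0.2812
w2 = 1 - w1 = 0.7188
fused = w1*s1 + w2*s2 = 7.7344 + 11.4281
= 19.1625 m


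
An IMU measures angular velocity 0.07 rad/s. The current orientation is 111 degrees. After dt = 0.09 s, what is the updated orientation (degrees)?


delta_theta = w * dt = 0.07 * 0.09 = 0.0063 rad
= 0.361 deg
theta_new = 111 + 0.361 = 111.361 deg


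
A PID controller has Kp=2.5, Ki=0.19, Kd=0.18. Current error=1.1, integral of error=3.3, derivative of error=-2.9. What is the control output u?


u = Kp*e + Ki*int(e) + Kd*de/dt
= 2.5*1.1 + 0.19*3.3 + 0.18*(-2.9)
= 2.75 + 0.627 + -0.522
= 2.855


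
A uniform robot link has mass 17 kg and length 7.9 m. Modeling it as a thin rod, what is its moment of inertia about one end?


I = (1/3) * m * L^2
= (1/3) * 17 * 7.9^2
= 0.333333 * 17 * 62.41
= 353.6567 kg*m^2


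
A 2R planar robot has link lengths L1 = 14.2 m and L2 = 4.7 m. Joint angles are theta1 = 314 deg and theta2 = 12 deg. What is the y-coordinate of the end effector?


Convert angles to radians: theta1 = 5.4803, theta2 = 0.2094
y = L1*sin(theta1) + L2*sin(theta1+theta2)
y = -10.2146 + -2.6282
y = -12.8428


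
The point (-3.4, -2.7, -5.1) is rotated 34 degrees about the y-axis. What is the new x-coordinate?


Rotation about y-axis: x' = x*cos(theta) + z*sin(theta)
= -3.4 * 0.829 + -5.1 * 0.5592
= -5.6706


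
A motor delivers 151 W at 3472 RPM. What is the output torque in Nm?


omega = 3472 * 2*pi/60 = 363.587 rad/s
tau = P / omega = 151 / 363.587
= 0.4153 Nm


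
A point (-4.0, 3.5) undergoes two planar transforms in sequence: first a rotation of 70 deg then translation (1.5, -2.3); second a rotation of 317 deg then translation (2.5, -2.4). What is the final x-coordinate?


After transform 1:
x1 = cos(70)*-4.0 - sin(70)*3.5 + 1.5 = -3.157
y1 = sin(70)*-4.0 + cos(70)*3.5 + -2.3 = -4.8617
After transform 2:
x2 = cos(317)*-3.157 - sin(317)*-4.8617 + 2.5
= -3.1246


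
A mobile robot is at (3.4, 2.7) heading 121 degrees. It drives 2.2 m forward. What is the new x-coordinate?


x_new = x0 + d*cos(theta)
= 3.4 + 2.2*cos(121)
= 3.4 + -1.1331
= 2.2669


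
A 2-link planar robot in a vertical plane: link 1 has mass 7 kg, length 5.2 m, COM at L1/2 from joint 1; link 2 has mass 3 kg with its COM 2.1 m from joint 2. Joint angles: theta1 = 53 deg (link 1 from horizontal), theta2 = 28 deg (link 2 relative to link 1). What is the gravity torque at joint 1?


Horizontal distance from joint 1 to link-1 COM:
  x_c1 = (L1/2)*cos(t1) = 2.6 * 0.6018 = 1.5647 m
Horizontal distance from joint 1 to link-2 COM:
  x_c2 = L1*cos(t1) + Lc2*cos(t1+t2)
       = 5.2*0.6018 + 2.1*0.1564 = 3.458 m
tau1 = m1*g*x_c1 + m2*g*x_c2
     = 7*9.81*1.5647 + 3*9.81*3.458
     = 107.4493 + 101.7675
     = 209.2167 Nm


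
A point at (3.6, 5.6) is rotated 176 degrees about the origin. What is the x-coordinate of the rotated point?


x' = x*cos(theta) - y*sin(theta)
cos(176 deg) = -0.9976, sin(176 deg) = 0.0698
x' = 3.6 * -0.9976 - 5.6 * 0.0698
= -3.5912 - 0.3906
= -3.9819


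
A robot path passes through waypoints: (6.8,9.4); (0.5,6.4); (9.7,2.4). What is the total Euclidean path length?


Segment lengths:
  seg1 = sqrt((-6.3)^2 + (-3.0)^2) = 6.9778
  seg2 = sqrt((9.2)^2 + (-4.0)^2) = 10.0319
Total = 17.0098
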